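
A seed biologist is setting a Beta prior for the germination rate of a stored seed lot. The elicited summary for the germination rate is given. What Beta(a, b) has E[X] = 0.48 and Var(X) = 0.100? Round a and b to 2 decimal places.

a = 0.72, b = 0.78

Write ν = a+b; then a = μν and Var = μ(1−μ)/(ν+1).
ν = μ(1−μ)/Var − 1 = 0.2496/0.100 − 1 = 1.4960.
a = 0.48·1.4960 = 0.72, b = 0.52·1.4960 = 0.78.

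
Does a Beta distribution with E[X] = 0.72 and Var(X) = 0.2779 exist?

No

The Beta variance bound is σ² < μ(1−μ).
Here μ(1−μ) = 0.72×0.28 = 0.2016, and 0.2779 ≥ 0.2016.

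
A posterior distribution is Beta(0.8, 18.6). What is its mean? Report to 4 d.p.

0.0412

The Beta mean is α/(α+β) = 0.8/(0.8+18.6) = 0.0412.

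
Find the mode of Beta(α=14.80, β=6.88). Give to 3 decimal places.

0.701

The density x^(α−1)(1−x)^(β−1) is maximised at (α−1)/(α+β−2) = 13.80/19.68 = 0.701.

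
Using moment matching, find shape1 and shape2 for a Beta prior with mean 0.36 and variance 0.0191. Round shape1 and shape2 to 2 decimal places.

shape1 = 3.98, shape2 = 7.08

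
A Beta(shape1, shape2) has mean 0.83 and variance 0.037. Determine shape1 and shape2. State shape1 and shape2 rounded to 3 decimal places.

shape1 = 2.335, shape2 = 0.478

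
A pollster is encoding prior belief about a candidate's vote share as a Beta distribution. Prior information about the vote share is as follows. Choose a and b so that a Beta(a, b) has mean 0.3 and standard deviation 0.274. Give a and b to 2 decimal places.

a = 0.54, b = 1.26

σ² = 0.274² = 0.075076.
With s = a+b, Var = μ(1−μ)/(s+1), so s+1 = (0.3×0.7)/0.075076 = 2.7972 and s = 1.7972.
a = μs = 0.54, b = (1−μ)s = 1.26.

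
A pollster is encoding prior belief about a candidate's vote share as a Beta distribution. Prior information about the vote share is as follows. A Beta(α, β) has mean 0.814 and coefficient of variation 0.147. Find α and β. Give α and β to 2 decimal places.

α = 7.79, β = 1.78

σ = CV·μ = 0.147×0.814 = 0.11966, so σ² = 0.014318.
s+1 = μ(1−μ)/σ² = 0.151404/0.014318 = 10.5744, so s = α+β = 9.5744.
α = μs = 7.79, β = (1−μ)s = 1.78.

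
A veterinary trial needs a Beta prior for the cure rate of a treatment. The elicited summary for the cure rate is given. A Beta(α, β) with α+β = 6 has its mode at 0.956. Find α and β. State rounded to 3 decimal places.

α = 4.824, β = 1.176

Mode = (α−1)/(κ−2) with κ = α+β, so α−1 = 0.956·4 = 3.824.
α = 4.824; β = κ − α = 1.176.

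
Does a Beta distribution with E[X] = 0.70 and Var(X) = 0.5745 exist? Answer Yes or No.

The Beta variance bound is σ² < μ(1−μ).
Here μ(1−μ) = 0.70×0.30 = 0.2100, and 0.5745 ≥ 0.2100.

No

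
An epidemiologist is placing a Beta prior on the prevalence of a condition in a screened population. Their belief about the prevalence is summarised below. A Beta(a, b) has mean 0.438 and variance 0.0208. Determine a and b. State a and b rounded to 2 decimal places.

Let s = a+b. The Beta variance is μ(1−μ)/(s+1).
So s+1 = μ(1−μ)/σ² = (0.438×0.562)/0.0208 = 0.246156/0.0208 = 11.8344, giving s = 10.8344.
Then a = μs = 0.438×10.8344 = 4.75 and b = (1−μ)s = 0.562×10.8344 = 6.09.

a = 4.75, b = 6.09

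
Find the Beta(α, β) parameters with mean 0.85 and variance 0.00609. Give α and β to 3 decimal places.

α = 16.946, β = 2.990

By moment matching, α+β = μ(1−μ)/σ² − 1 = (0.85·0.15)/0.00609 − 1 = 20.9360 − 1 = 19.9360.
Since α/(α+β) = μ, α = 0.85·19.9360 = 16.946 and β = 0.15·19.9360 = 2.990.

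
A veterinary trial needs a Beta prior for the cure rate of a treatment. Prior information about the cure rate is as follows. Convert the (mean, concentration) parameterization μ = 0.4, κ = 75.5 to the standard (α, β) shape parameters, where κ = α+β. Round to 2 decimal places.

Split κ in proportion μ : (1−μ): α = 0.4·75.5 = 30.20, β = 75.5 − 30.20 = 45.30.

α = 30.20, β = 45.30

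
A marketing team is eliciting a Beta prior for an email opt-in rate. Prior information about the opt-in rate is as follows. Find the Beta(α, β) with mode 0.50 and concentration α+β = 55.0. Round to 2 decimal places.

α = 27.50, β = 27.50

Since the density peak of Beta(α,β) is at (α−1)/(α+β−2),
α = 1 + 0.50(55.0−2) = 27.50 and β = 55.0 − 27.50 = 27.50.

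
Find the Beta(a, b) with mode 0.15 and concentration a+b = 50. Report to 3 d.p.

a = 8.200, b = 41.800

For a,b>1 the mode is (a−1)/(a+b−2), so a = mode·(κ−2)+1 = 0.15×48+1 = 8.200.
And b = (1−mode)·(κ−2)+1 = 0.85×48+1 = 41.800.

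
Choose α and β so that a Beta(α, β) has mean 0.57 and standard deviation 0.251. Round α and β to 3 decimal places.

α = 1.648, β = 1.243

σ² = 0.251² = 0.063001.
With s = α+β, Var = μ(1−μ)/(s+1), so s+1 = (0.57×0.43)/0.063001 = 3.8904 and s = 2.8904.
α = μs = 1.648, β = (1−μ)s = 1.243.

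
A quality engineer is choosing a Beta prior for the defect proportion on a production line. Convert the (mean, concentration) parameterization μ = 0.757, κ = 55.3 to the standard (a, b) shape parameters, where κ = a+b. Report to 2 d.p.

Split κ in proportion μ : (1−μ): a = 0.757·55.3 = 41.86, b = 55.3 − 41.86 = 13.44.

a = 41.86, b = 13.44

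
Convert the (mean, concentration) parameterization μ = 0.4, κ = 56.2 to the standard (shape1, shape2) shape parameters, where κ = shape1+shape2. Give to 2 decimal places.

shape1 = μκ = 0.4×56.2 = 22.48 and shape2 = (1−μ)κ = 0.6×56.2 = 33.72.

shape1 = 22.48, shape2 = 33.72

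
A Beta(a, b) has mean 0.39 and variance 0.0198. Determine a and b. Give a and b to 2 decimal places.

a = 4.30, b = 6.72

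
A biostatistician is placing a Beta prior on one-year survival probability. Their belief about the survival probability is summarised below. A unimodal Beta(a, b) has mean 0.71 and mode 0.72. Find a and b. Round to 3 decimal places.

a = 31.240, b = 12.760

Let s = a+b. Mean gives a = μs = 0.71s; mode gives (a−1)/(s−2) = 0.72.
Substituting: 0.71s − 1 = 0.72(s−2) = 0.72s − 1.44, so -0.01s = -0.44 and s = 44.0000.
Then a = 0.71×44.0000 = 31.240 and b = s−a = 12.760.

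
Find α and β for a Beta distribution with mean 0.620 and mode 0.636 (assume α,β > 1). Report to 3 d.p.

Let s = α+β. Mean gives α = μs = 0.620s; mode gives (α−1)/(s−2) = 0.636.
Substituting: 0.620s − 1 = 0.636(s−2) = 0.636s − 1.272, so -0.016s = -0.272 and s = 17.0000.
Then α = 0.620×17.0000 = 10.540 and β = s−α = 6.460.

α = 10.540, β = 6.460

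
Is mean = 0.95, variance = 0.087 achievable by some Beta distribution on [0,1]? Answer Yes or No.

For any Beta, Var(X) < E[X]·(1−E[X]).
Here μ(1−μ) = 0.95×0.05 = 0.0475, and 0.087 ≥ 0.0475.

No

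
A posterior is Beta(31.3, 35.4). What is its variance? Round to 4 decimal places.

0.0037

α+β = 66.7 and αβ = 1108.02, so Var = αβ/[(α+β)²(α+β+1)] = 1108.02/301189.853 = 0.0037.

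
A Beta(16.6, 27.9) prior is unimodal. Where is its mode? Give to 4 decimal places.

The density x^(α−1)(1−x)^(β−1) is maximised at (α−1)/(α+β−2) = 15.6/42.5 = 0.3671.

0.3671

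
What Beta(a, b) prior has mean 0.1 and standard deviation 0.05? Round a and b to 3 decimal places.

σ² = 0.05² = 0.0025.
With s = a+b, Var = μ(1−μ)/(s+1), so s+1 = (0.1×0.9)/0.0025 = 36.0000 and s = 35.0000.
a = μs = 3.500, b = (1−μ)s = 31.500.

a = 3.500, b = 31.500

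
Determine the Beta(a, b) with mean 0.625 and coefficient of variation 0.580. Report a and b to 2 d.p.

σ = CV·μ = 0.580×0.625 = 0.36250, so σ² = 0.131406.
s+1 = μ(1−μ)/σ² = 0.234375/0.131406 = 1.7836, so s = a+b = 0.7836.
a = μs = 0.49, b = (1−μ)s = 0.29.

a = 0.49, b = 0.29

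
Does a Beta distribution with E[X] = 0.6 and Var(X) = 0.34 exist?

For any Beta, Var(X) < E[X]·(1−E[X]).
Here μ(1−μ) = 0.6×0.4 = 0.24, and 0.34 ≥ 0.24.

No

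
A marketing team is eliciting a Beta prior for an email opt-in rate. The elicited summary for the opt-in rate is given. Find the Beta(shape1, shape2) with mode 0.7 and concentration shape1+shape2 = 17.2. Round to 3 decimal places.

Mode = (shape1−1)/(κ−2) with κ = shape1+shape2, so shape1−1 = 0.7·15.2 = 10.640.
shape1 = 11.640; shape2 = κ − shape1 = 5.560.

shape1 = 11.640, shape2 = 5.560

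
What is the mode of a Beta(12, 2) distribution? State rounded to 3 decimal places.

With α,β > 1, mode = (α−1)/(α+β−2) = 11/12 = 0.917.

0.917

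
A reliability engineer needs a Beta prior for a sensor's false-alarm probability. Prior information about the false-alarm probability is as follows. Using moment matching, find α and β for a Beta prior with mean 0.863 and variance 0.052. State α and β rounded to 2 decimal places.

α = 1.10, β = 0.17

By moment matching, α+β = μ(1−μ)/σ² − 1 = (0.863·0.137)/0.052 − 1 = 2.2737 − 1 = 1.2737.
Since α/(α+β) = μ, α = 0.863·1.2737 = 1.10 and β = 0.137·1.2737 = 0.17.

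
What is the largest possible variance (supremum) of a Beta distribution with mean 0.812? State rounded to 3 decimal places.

Var = μ(1−μ)/(α+β+1), which approaches μ(1−μ) as α+β → 0.
So the supremum is μ(1−μ) = 0.812×0.188 = 0.153.

0.153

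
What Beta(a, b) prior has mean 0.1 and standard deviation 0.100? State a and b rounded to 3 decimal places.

a = 0.800, b = 7.200

First σ² = 0.010000. Setting a = μn, b = (1−μ)n with n = a+b,
μ(1−μ)/(n+1) = 0.010000 ⇒ n+1 = 0.09/0.010000 = 9.0000 ⇒ n = 8.0000.
Hence a = 0.1×8.0000 = 0.800, b = 0.9×8.0000 = 7.200.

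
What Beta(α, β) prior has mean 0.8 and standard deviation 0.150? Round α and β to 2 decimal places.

Variance = 0.150² = 0.022500. The moment-matching identity α+β = μ(1−μ)/Var − 1 gives
α+β = 0.16/0.022500 − 1 = 6.1111, so α = μ·6.1111 = 4.89 and β = (1−μ)·6.1111 = 1.22.

α = 4.89, β = 1.22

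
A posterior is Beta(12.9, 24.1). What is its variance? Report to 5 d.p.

μ = 12.9/37.0 = 0.348649; Var = μ(1−μ)/(α+β+1) = 0.2270928/38.0 = 0.00598.

0.00598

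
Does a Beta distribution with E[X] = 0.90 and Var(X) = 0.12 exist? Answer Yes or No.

No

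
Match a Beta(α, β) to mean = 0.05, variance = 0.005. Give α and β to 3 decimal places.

α = 0.425, β = 8.075

By moment matching, α+β = μ(1−μ)/σ² − 1 = (0.05·0.95)/0.005 − 1 = 9.5000 − 1 = 8.5000.
Since α/(α+β) = μ, α = 0.05·8.5000 = 0.425 and β = 0.95·8.5000 = 8.075.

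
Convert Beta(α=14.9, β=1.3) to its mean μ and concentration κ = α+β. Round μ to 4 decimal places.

μ = 0.9198, κ = 16.2

κ = α+β = 14.9+1.3 = 16.2; μ = α/κ = 14.9/16.2 = 0.9198.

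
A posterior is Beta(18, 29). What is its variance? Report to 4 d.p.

0.0049

α+β = 47 and αβ = 522, so Var = αβ/[(α+β)²(α+β+1)] = 522/106032 = 0.0049.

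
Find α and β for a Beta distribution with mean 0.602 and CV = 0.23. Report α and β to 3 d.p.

α = 6.922, β = 4.576

σ = CV·μ = 0.23×0.602 = 0.13846, so σ² = 0.019171.
s+1 = μ(1−μ)/σ² = 0.239596/0.019171 = 12.4977, so s = α+β = 11.4977.
α = μs = 6.922, β = (1−μ)s = 4.576.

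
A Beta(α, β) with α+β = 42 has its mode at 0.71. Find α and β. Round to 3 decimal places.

α = 29.400, β = 12.600

Mode = (α−1)/(κ−2) with κ = α+β, so α−1 = 0.71·40 = 28.400.
α = 29.400; β = κ − α = 12.600.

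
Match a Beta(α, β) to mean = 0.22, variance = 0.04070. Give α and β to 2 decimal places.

α = 0.71, β = 2.51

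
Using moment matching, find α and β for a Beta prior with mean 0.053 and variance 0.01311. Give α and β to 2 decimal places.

Write ν = α+β; then α = μν and Var = μ(1−μ)/(ν+1).
ν = μ(1−μ)/Var − 1 = 0.050191/0.01311 − 1 = 2.8285.
α = 0.053·2.8285 = 0.15, β = 0.947·2.8285 = 2.68.

α = 0.15, β = 2.68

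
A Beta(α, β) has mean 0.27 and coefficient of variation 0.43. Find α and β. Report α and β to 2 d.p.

α = 3.68, β = 9.94

σ = CV·μ = 0.43×0.27 = 0.11610, so σ² = 0.013479.
s+1 = μ(1−μ)/σ² = 0.1971/0.013479 = 14.6225, so s = α+β = 13.6225.
α = μs = 3.68, β = (1−μ)s = 9.94.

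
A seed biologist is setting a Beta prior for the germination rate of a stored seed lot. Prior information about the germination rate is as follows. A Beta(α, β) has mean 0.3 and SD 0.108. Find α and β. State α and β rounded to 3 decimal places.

First σ² = 0.011664. Setting α = μn, β = (1−μ)n with n = α+β,
μ(1−μ)/(n+1) = 0.011664 ⇒ n+1 = 0.21/0.011664 = 18.0041 ⇒ n = 17.0041.
Hence α = 0.3×17.0041 = 5.101, β = 0.7×17.0041 = 11.903.

α = 5.101, β = 11.903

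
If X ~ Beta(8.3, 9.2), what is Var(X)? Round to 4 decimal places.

0.0135

μ = 8.3/17.5 = 0.474286; Var = μ(1−μ)/(α+β+1) = 0.2493388/18.5 = 0.0135.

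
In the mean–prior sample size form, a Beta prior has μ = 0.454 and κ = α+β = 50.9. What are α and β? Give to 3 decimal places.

α = μκ = 0.454×50.9 = 23.109 and β = (1−μ)κ = 0.546×50.9 = 27.791.

α = 23.109, β = 27.791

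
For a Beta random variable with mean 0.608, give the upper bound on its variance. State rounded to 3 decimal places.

For fixed mean μ the Beta variance is μ(1−μ)/(α+β+1), increasing as α+β decreases.
Its least upper bound (not attained) is μ(1−μ) = 0.608·0.392 = 0.238.

0.238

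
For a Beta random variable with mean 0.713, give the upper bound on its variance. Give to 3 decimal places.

0.205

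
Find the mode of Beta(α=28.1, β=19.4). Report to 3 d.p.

0.596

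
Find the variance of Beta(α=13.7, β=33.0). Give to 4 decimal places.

Var = αβ/[(α+β)²(α+β+1)] = (13.7×33.0)/(46.7²×47.7) = 452.10/104028.453 = 0.0043.

0.0043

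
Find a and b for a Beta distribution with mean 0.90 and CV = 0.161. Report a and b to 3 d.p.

a = 2.958, b = 0.329

σ = CV·μ = 0.161×0.90 = 0.14490, so σ² = 0.020996.
s+1 = μ(1−μ)/σ² = 0.0900/0.020996 = 4.2865, so s = a+b = 3.2865.
a = μs = 2.958, b = (1−μ)s = 0.329.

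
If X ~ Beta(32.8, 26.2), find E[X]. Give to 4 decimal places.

E[X] = α/(α+β) = 32.8/59.0 = 0.5559.

0.5559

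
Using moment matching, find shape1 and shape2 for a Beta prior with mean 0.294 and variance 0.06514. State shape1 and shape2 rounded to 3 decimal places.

shape1 = 0.643, shape2 = 1.544

Let s = shape1+shape2. The Beta variance is μ(1−μ)/(s+1).
So s+1 = μ(1−μ)/σ² = (0.294×0.706)/0.06514 = 0.207564/0.06514 = 3.1864, giving s = 2.1864.
Then shape1 = μs = 0.294×2.1864 = 0.643 and shape2 = (1−μ)s = 0.706×2.1864 = 1.544.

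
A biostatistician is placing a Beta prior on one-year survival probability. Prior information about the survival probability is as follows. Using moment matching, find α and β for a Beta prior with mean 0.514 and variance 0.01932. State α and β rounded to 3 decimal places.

α = 6.132, β = 5.798

Let s = α+β. The Beta variance is μ(1−μ)/(s+1).
So s+1 = μ(1−μ)/σ² = (0.514×0.486)/0.01932 = 0.249804/0.01932 = 12.9298, giving s = 11.9298.
Then α = μs = 0.514×11.9298 = 6.132 and β = (1−μ)s = 0.486×11.9298 = 5.798.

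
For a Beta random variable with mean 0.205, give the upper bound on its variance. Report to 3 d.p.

For fixed mean μ the Beta variance is μ(1−μ)/(α+β+1), increasing as α+β decreases.
Its least upper bound (not attained) is μ(1−μ) = 0.205·0.795 = 0.163.

0.163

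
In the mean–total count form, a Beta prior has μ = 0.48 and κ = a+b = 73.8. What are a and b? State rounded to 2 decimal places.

a = 35.42, b = 38.38

Split κ in proportion μ : (1−μ): a = 0.48·73.8 = 35.42, b = 73.8 − 35.42 = 38.38.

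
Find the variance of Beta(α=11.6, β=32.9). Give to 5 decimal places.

0.00424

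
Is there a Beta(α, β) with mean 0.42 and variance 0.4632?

No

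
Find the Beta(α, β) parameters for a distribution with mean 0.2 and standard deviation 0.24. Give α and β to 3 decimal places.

α = 0.356, β = 1.422

Variance = 0.24² = 0.0576. The moment-matching identity α+β = μ(1−μ)/Var − 1 gives
α+β = 0.16/0.0576 − 1 = 1.7778, so α = μ·1.7778 = 0.356 and β = (1−μ)·1.7778 = 1.422.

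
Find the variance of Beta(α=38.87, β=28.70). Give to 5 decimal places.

α+β = 67.57 and αβ = 1115.5690, so Var = αβ/[(α+β)²(α+β+1)] = 1115.5690/313070.384993 = 0.00356.

0.00356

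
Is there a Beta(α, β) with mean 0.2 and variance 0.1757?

For any Beta, Var(X) < E[X]·(1−E[X]).
Here μ(1−μ) = 0.2×0.8 = 0.16, and 0.1757 ≥ 0.16.

No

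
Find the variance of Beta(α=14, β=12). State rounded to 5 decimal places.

0.00920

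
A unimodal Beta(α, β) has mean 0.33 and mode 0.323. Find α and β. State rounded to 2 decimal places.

α = 16.69, β = 33.88

Let s = α+β. Mean gives α = μs = 0.33s; mode gives (α−1)/(s−2) = 0.323.
Substituting: 0.33s − 1 = 0.323(s−2) = 0.323s − 0.646, so 0.007s = 0.354 and s = 50.5714.
Then α = 0.33×50.5714 = 16.69 and β = s−α = 33.88.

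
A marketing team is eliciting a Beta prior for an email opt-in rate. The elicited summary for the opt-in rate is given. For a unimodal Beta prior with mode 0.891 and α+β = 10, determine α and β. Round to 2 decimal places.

Since the density peak of Beta(α,β) is at (α−1)/(α+β−2),
α = 1 + 0.891(10−2) = 8.13 and β = 10 − 8.13 = 1.87.

α = 8.13, β = 1.87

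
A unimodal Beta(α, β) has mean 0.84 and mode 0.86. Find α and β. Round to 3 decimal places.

With s = α+β: μ = α/s and mode = (α−1)/(s−2). Eliminating α = μs,
μs − 1 = m(s−2) ⇒ s(μ−m) = 1−2m ⇒ s = -0.72/-0.02 = 36.0000.
So α = μs = 30.240, β = (1−μ)s = 5.760.

α = 30.240, β = 5.760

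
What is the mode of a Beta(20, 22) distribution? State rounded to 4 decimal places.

With α,β > 1, mode = (α−1)/(α+β−2) = 19/40 = 0.4750.

0.4750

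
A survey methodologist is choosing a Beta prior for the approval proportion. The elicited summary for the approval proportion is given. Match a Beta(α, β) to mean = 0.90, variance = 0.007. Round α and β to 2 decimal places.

By moment matching, α+β = μ(1−μ)/σ² − 1 = (0.90·0.10)/0.007 − 1 = 12.8571 − 1 = 11.8571.
Since α/(α+β) = μ, α = 0.90·11.8571 = 10.67 and β = 0.10·11.8571 = 1.19.

α = 10.67, β = 1.19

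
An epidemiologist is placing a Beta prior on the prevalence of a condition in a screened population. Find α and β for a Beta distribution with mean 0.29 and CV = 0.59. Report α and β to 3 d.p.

Var = (CV·μ)² = (0.59×0.29)² = 0.029275.
α+β = μ(1−μ)/Var − 1 = 0.2059/0.029275 − 1 = 6.0333.
Thus α = 0.29·6.0333 = 1.750 and β = 0.71·6.0333 = 4.284.

α = 1.750, β = 4.284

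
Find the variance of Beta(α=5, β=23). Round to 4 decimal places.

α+β = 28 and αβ = 115, so Var = αβ/[(α+β)²(α+β+1)] = 115/22736 = 0.0051.

0.0051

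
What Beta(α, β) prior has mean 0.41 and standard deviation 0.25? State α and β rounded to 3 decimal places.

First σ² = 0.0625. Setting α = μn, β = (1−μ)n with n = α+β,
μ(1−μ)/(n+1) = 0.0625 ⇒ n+1 = 0.2419/0.0625 = 3.8704 ⇒ n = 2.8704.
Hence α = 0.41×2.8704 = 1.177, β = 0.59×2.8704 = 1.694.

α = 1.177, β = 1.694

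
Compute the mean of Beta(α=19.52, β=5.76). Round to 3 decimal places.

0.772

The Beta mean is α/(α+β) = 19.52/(19.52+5.76) = 0.772.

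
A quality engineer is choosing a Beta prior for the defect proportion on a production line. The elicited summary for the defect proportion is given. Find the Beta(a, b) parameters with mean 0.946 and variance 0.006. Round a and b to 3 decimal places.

Write ν = a+b; then a = μν and Var = μ(1−μ)/(ν+1).
ν = μ(1−μ)/Var − 1 = 0.051084/0.006 − 1 = 7.5140.
a = 0.946·7.5140 = 7.108, b = 0.054·7.5140 = 0.406.

a = 7.108, b = 0.406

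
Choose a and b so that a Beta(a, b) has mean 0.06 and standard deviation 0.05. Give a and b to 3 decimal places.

Variance = 0.05² = 0.0025. The moment-matching identity a+b = μ(1−μ)/Var − 1 gives
a+b = 0.0564/0.0025 − 1 = 21.5600, so a = μ·21.5600 = 1.294 and b = (1−μ)·21.5600 = 20.266.

a = 1.294, b = 20.266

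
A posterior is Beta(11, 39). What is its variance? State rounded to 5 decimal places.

0.00336

Var = αβ/[(α+β)²(α+β+1)] = (11×39)/(50²×51) = 429/127500 = 0.00336.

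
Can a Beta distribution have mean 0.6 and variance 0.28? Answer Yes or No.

For any Beta, Var(X) < E[X]·(1−E[X]).
Here μ(1−μ) = 0.6×0.4 = 0.24, and 0.28 ≥ 0.24.

No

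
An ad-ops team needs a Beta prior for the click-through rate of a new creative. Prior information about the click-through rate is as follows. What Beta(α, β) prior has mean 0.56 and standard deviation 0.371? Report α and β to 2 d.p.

α = 0.44, β = 0.35

Variance = 0.371² = 0.137641. The moment-matching identity α+β = μ(1−μ)/Var − 1 gives
α+β = 0.2464/0.137641 − 1 = 0.7902, so α = μ·0.7902 = 0.44 and β = (1−μ)·0.7902 = 0.35.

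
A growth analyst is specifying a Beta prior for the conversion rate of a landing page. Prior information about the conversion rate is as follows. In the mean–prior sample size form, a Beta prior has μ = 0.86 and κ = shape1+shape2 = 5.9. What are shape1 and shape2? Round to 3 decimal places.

shape1 = 5.074, shape2 = 0.826

Split κ in proportion μ : (1−μ): shape1 = 0.86·5.9 = 5.074, shape2 = 5.9 − 5.074 = 0.826.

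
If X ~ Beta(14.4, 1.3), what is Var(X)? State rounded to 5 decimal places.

α+β = 15.7 and αβ = 18.72, so Var = αβ/[(α+β)²(α+β+1)] = 18.72/4116.383 = 0.00455.

0.00455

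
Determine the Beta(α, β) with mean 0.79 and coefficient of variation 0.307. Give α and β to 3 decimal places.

α = 1.438, β = 0.382

σ = CV·μ = 0.307×0.79 = 0.24253, so σ² = 0.058821.
s+1 = μ(1−μ)/σ² = 0.1659/0.058821 = 2.8204, so s = α+β = 1.8204.
α = μs = 1.438, β = (1−μ)s = 0.382.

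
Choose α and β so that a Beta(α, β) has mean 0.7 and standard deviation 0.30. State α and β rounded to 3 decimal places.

First σ² = 0.0900. Setting α = μn, β = (1−μ)n with n = α+β,
μ(1−μ)/(n+1) = 0.0900 ⇒ n+1 = 0.21/0.0900 = 2.3333 ⇒ n = 1.3333.
Hence α = 0.7×1.3333 = 0.933, β = 0.3×1.3333 = 0.400.

α = 0.933, β = 0.400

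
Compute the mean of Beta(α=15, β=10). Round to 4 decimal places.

0.6000

The Beta mean is α/(α+β) = 15/(15+10) = 0.6000.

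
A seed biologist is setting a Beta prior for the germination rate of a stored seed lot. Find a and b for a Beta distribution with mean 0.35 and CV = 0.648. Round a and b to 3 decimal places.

a = 1.198, b = 2.225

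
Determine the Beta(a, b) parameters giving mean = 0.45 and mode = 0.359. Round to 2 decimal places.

With s = a+b: μ = a/s and mode = (a−1)/(s−2). Eliminating a = μs,
μs − 1 = m(s−2) ⇒ s(μ−m) = 1−2m ⇒ s = 0.282/0.091 = 3.0989.
So a = μs = 1.39, b = (1−μ)s = 1.70.

a = 1.39, b = 1.70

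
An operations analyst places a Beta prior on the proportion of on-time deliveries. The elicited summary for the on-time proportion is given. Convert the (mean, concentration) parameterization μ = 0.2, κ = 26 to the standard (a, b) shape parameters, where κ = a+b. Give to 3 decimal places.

Split κ in proportion μ : (1−μ): a = 0.2·26 = 5.200, b = 26 − 5.200 = 20.800.

a = 5.200, b = 20.800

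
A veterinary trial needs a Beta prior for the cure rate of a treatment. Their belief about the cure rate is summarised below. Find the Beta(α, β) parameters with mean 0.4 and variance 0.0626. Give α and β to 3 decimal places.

α = 1.134, β = 1.700

Write ν = α+β; then α = μν and Var = μ(1−μ)/(ν+1).
ν = μ(1−μ)/Var − 1 = 0.24/0.0626 − 1 = 2.8339.
α = 0.4·2.8339 = 1.134, β = 0.6·2.8339 = 1.700.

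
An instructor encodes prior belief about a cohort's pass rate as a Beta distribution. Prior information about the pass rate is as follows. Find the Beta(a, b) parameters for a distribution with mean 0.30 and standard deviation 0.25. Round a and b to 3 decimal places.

a = 0.708, b = 1.652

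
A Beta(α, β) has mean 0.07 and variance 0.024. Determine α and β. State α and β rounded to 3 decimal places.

Let s = α+β. The Beta variance is μ(1−μ)/(s+1).
So s+1 = μ(1−μ)/σ² = (0.07×0.93)/0.024 = 0.0651/0.024 = 2.7125, giving s = 1.7125.
Then α = μs = 0.07×1.7125 = 0.120 and β = (1−μ)s = 0.93×1.7125 = 1.593.

α = 0.120, β = 1.593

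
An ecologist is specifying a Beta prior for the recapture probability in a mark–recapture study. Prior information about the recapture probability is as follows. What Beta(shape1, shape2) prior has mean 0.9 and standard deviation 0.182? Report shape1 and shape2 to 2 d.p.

shape1 = 1.55, shape2 = 0.17

First σ² = 0.033124. Setting shape1 = μn, shape2 = (1−μ)n with n = shape1+shape2,
μ(1−μ)/(n+1) = 0.033124 ⇒ n+1 = 0.09/0.033124 = 2.7171 ⇒ n = 1.7171.
Hence shape1 = 0.9×1.7171 = 1.55, shape2 = 0.1×1.7171 = 0.17.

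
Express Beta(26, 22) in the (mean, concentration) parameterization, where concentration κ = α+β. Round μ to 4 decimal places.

κ = α+β = 26+22 = 48; μ = α/κ = 26/48 = 0.5417.

μ = 0.5417, κ = 48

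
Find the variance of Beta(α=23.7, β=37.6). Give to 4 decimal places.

Var = αβ/[(α+β)²(α+β+1)] = (23.7×37.6)/(61.3²×62.3) = 891.12/234104.087 = 0.0038.

0.0038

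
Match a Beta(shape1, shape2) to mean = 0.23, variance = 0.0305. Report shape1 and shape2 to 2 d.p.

shape1 = 1.11, shape2 = 3.70

By moment matching, shape1+shape2 = μ(1−μ)/σ² − 1 = (0.23·0.77)/0.0305 − 1 = 5.8066 − 1 = 4.8066.
Since shape1/(shape1+shape2) = μ, shape1 = 0.23·4.8066 = 1.11 and shape2 = 0.77·4.8066 = 3.70.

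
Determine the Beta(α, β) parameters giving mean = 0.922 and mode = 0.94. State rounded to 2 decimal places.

α = 45.08, β = 3.81

With s = α+β: μ = α/s and mode = (α−1)/(s−2). Eliminating α = μs,
μs − 1 = m(s−2) ⇒ s(μ−m) = 1−2m ⇒ s = -0.88/-0.018 = 48.8889.
So α = μs = 45.08, β = (1−μ)s = 3.81.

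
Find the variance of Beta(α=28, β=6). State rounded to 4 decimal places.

0.0042

α+β = 34 and αβ = 168, so Var = αβ/[(α+β)²(α+β+1)] = 168/40460 = 0.0042.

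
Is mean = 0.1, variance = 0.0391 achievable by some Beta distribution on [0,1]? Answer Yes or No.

Yes

For any Beta, Var(X) < E[X]·(1−E[X]).
Here μ(1−μ) = 0.1×0.9 = 0.09, and 0.0391 < 0.09.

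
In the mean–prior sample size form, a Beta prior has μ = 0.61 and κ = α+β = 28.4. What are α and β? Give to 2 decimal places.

α = 17.32, β = 11.08

α = μκ = 0.61×28.4 = 17.32 and β = (1−μ)κ = 0.39×28.4 = 11.08.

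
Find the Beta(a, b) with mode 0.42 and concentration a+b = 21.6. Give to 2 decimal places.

For a,b>1 the mode is (a−1)/(a+b−2), so a = mode·(κ−2)+1 = 0.42×19.6+1 = 9.23.
And b = (1−mode)·(κ−2)+1 = 0.58×19.6+1 = 12.37.

a = 9.23, b = 12.37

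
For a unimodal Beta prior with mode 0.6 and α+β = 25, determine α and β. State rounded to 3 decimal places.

α = 14.800, β = 10.200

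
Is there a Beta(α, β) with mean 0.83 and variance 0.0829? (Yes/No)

Yes

A Beta with mean μ has variance μ(1−μ)/(α+β+1) < μ(1−μ).
Here μ(1−μ) = 0.83×0.17 = 0.1411, and 0.0829 < 0.1411.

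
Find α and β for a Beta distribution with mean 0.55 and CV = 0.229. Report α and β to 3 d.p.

Var = (CV·μ)² = (0.229×0.55)² = 0.015863.
α+β = μ(1−μ)/Var − 1 = 0.2475/0.015863 − 1 = 14.6019.
Thus α = 0.55·14.6019 = 8.031 and β = 0.45·14.6019 = 6.571.

α = 8.031, β = 6.571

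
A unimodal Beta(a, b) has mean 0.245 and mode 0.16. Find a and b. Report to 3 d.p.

Let s = a+b. Mean gives a = μs = 0.245s; mode gives (a−1)/(s−2) = 0.16.
Substituting: 0.245s − 1 = 0.16(s−2) = 0.16s − 0.32, so 0.085s = 0.68 and s = 8.0000.
Then a = 0.245×8.0000 = 1.960 and b = s−a = 6.040.

a = 1.960, b = 6.040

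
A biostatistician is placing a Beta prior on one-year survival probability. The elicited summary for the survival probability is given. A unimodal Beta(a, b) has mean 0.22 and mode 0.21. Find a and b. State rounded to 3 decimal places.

a = 12.760, b = 45.240

With s = a+b: μ = a/s and mode = (a−1)/(s−2). Eliminating a = μs,
μs − 1 = m(s−2) ⇒ s(μ−m) = 1−2m ⇒ s = 0.58/0.01 = 58.0000.
So a = μs = 12.760, b = (1−μ)s = 45.240.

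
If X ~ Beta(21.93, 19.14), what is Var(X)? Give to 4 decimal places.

0.0059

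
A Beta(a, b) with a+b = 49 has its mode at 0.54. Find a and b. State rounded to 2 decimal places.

Mode = (a−1)/(κ−2) with κ = a+b, so a−1 = 0.54·47 = 25.38.
a = 26.38; b = κ − a = 22.62.

a = 26.38, b = 22.62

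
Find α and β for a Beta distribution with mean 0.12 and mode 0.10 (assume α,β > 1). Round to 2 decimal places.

α = 4.80, β = 35.20

Let s = α+β. Mean gives α = μs = 0.12s; mode gives (α−1)/(s−2) = 0.10.
Substituting: 0.12s − 1 = 0.10(s−2) = 0.10s − 0.20, so 0.02s = 0.80 and s = 40.0000.
Then α = 0.12×40.0000 = 4.80 and β = s−α = 35.20.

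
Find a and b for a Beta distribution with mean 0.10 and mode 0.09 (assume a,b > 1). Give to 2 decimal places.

a = 8.20, b = 73.80

With s = a+b: μ = a/s and mode = (a−1)/(s−2). Eliminating a = μs,
μs − 1 = m(s−2) ⇒ s(μ−m) = 1−2m ⇒ s = 0.82/0.01 = 82.0000.
So a = μs = 8.20, b = (1−μ)s = 73.80.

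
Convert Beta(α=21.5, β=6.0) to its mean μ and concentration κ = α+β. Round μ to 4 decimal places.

κ = α+β = 21.5+6.0 = 27.5; μ = α/κ = 21.5/27.5 = 0.7818.

μ = 0.7818, κ = 27.5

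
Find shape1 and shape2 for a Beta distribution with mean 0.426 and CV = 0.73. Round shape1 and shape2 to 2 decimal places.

shape1 = 0.65, shape2 = 0.88

σ = CV·μ = 0.73×0.426 = 0.31098, so σ² = 0.096709.
s+1 = μ(1−μ)/σ² = 0.244524/0.096709 = 2.5285, so s = shape1+shape2 = 1.5285.
shape1 = μs = 0.65, shape2 = (1−μ)s = 0.88.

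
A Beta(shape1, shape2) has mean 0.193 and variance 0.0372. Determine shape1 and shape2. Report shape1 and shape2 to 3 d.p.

Let s = shape1+shape2. The Beta variance is μ(1−μ)/(s+1).
So s+1 = μ(1−μ)/σ² = (0.193×0.807)/0.0372 = 0.155751/0.0372 = 4.1869, giving s = 3.1869.
Then shape1 = μs = 0.193×3.1869 = 0.615 and shape2 = (1−μ)s = 0.807×3.1869 = 2.572.

shape1 = 0.615, shape2 = 2.572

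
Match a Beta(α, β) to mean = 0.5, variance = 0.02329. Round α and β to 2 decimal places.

Let s = α+β. The Beta variance is μ(1−μ)/(s+1).
So s+1 = μ(1−μ)/σ² = (0.5×0.5)/0.02329 = 0.25/0.02329 = 10.7342, giving s = 9.7342.
Then α = μs = 0.5×9.7342 = 4.87 and β = (1−μ)s = 0.5×9.7342 = 4.87.

α = 4.87, β = 4.87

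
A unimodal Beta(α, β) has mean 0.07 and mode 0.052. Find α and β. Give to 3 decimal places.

With s = α+β: μ = α/s and mode = (α−1)/(s−2). Eliminating α = μs,
μs − 1 = m(s−2) ⇒ s(μ−m) = 1−2m ⇒ s = 0.896/0.018 = 49.7778.
So α = μs = 3.484, β = (1−μ)s = 46.293.

α = 3.484, β = 46.293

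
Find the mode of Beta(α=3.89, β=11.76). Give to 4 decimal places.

0.2117

The density x^(α−1)(1−x)^(β−1) is maximised at (α−1)/(α+β−2) = 2.89/13.65 = 0.2117.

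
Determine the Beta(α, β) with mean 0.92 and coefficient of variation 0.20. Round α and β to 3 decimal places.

Var = (CV·μ)² = (0.20×0.92)² = 0.033856.
α+β = μ(1−μ)/Var − 1 = 0.0736/0.033856 − 1 = 1.1739.
Thus α = 0.92·1.1739 = 1.080 and β = 0.08·1.1739 = 0.094.

α = 1.080, β = 0.094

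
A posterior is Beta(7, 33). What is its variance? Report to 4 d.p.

0.0035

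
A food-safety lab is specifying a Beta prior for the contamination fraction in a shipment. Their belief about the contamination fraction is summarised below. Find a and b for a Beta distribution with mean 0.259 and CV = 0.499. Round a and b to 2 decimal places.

a = 2.72, b = 7.77

Var = (CV·μ)² = (0.499×0.259)² = 0.016703.
a+b = μ(1−μ)/Var − 1 = 0.191919/0.016703 − 1 = 10.4899.
Thus a = 0.259·10.4899 = 2.72 and b = 0.741·10.4899 = 7.77.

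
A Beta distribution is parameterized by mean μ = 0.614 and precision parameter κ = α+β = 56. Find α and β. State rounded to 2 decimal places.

α = 34.38, β = 21.62

α = μκ = 0.614×56 = 34.38 and β = (1−μ)κ = 0.386×56 = 21.62.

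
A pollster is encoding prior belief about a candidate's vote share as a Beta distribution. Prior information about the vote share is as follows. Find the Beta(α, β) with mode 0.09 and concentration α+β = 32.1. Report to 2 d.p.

α = 3.71, β = 28.39

For α,β>1 the mode is (α−1)/(α+β−2), so α = mode·(κ−2)+1 = 0.09×30.1+1 = 3.71.
And β = (1−mode)·(κ−2)+1 = 0.91×30.1+1 = 28.39.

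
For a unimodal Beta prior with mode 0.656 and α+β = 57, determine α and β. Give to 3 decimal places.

Mode = (α−1)/(κ−2) with κ = α+β, so α−1 = 0.656·55 = 36.080.
α = 37.080; β = κ − α = 19.920.

α = 37.080, β = 19.920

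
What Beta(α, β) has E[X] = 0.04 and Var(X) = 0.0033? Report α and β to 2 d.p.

α = 0.43, β = 10.21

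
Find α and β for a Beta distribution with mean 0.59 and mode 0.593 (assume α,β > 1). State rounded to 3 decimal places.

α = 36.580, β = 25.420

With s = α+β: μ = α/s and mode = (α−1)/(s−2). Eliminating α = μs,
μs − 1 = m(s−2) ⇒ s(μ−m) = 1−2m ⇒ s = -0.186/-0.003 = 62.0000.
So α = μs = 36.580, β = (1−μ)s = 25.420.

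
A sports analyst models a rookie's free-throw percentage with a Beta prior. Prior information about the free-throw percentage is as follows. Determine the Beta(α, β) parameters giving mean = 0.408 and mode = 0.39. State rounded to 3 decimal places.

With s = α+β: μ = α/s and mode = (α−1)/(s−2). Eliminating α = μs,
μs − 1 = m(s−2) ⇒ s(μ−m) = 1−2m ⇒ s = 0.22/0.018 = 12.2222.
So α = μs = 4.987, β = (1−μ)s = 7.236.

α = 4.987, β = 7.236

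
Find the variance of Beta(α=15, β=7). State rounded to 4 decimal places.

0.0094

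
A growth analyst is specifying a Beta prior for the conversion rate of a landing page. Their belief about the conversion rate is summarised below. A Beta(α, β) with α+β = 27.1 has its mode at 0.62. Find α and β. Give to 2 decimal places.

α = 16.56, β = 10.54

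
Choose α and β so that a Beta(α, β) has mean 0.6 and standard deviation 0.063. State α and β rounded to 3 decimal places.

α = 35.681, β = 23.787

First σ² = 0.003969. Setting α = μn, β = (1−μ)n with n = α+β,
μ(1−μ)/(n+1) = 0.003969 ⇒ n+1 = 0.24/0.003969 = 60.4686 ⇒ n = 59.4686.
Hence α = 0.6×59.4686 = 35.681, β = 0.4×59.4686 = 23.787.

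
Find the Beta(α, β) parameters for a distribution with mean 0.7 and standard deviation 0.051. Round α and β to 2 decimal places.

α = 55.82, β = 23.92

Variance = 0.051² = 0.002601. The moment-matching identity α+β = μ(1−μ)/Var − 1 gives
α+β = 0.21/0.002601 − 1 = 79.7382, so α = μ·79.7382 = 55.82 and β = (1−μ)·79.7382 = 23.92.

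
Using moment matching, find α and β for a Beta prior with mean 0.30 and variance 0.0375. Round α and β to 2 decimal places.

α = 1.38, β = 3.22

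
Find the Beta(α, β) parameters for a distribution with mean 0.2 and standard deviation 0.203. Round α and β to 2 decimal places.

Variance = 0.203² = 0.041209. The moment-matching identity α+β = μ(1−μ)/Var − 1 gives
α+β = 0.16/0.041209 − 1 = 2.8826, so α = μ·2.8826 = 0.58 and β = (1−μ)·2.8826 = 2.31.

α = 0.58, β = 2.31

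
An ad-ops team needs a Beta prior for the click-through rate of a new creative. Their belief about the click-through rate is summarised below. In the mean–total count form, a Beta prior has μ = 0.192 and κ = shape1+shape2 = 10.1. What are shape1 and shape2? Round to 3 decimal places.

shape1 = 1.939, shape2 = 8.161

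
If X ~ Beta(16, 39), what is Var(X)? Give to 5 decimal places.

0.00368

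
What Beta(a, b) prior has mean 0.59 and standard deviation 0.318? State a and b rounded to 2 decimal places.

First σ² = 0.101124. Setting a = μn, b = (1−μ)n with n = a+b,
μ(1−μ)/(n+1) = 0.101124 ⇒ n+1 = 0.2419/0.101124 = 2.3921 ⇒ n = 1.3921.
Hence a = 0.59×1.3921 = 0.82, b = 0.41×1.3921 = 0.57.

a = 0.82, b = 0.57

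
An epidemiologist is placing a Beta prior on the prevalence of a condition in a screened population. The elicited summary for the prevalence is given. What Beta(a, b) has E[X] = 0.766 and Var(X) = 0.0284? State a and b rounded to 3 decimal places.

a = 4.069, b = 1.243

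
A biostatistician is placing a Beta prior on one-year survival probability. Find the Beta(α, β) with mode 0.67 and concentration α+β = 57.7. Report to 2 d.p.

α = 38.32, β = 19.38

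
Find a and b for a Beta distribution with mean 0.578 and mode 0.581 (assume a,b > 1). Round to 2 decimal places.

Let s = a+b. Mean gives a = μs = 0.578s; mode gives (a−1)/(s−2) = 0.581.
Substituting: 0.578s − 1 = 0.581(s−2) = 0.581s − 1.162, so -0.003s = -0.162 and s = 54.0000.
Then a = 0.578×54.0000 = 31.21 and b = s−a = 22.79.

a = 31.21, b = 22.79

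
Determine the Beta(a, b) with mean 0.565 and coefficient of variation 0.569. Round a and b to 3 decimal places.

σ = CV·μ = 0.569×0.565 = 0.32148, so σ² = 0.103353.
s+1 = μ(1−μ)/σ² = 0.245775/0.103353 = 2.3780, so s = a+b = 1.3780.
a = μs = 0.779, b = (1−μ)s = 0.599.

a = 0.779, b = 0.599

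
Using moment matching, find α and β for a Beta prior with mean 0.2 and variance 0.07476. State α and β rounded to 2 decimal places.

α = 0.23, β = 0.91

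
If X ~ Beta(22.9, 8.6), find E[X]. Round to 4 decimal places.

0.7270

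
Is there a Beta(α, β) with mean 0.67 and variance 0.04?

The Beta variance bound is σ² < μ(1−μ).
Here μ(1−μ) = 0.67×0.33 = 0.2211, and 0.04 < 0.2211.

Yes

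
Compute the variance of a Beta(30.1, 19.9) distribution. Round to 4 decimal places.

0.0047

μ = 30.1/50.0 = 0.602000; Var = μ(1−μ)/(α+β+1) = 0.2395960/51.0 = 0.0047.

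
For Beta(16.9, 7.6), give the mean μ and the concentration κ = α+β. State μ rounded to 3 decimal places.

μ = 0.690, κ = 24.5

κ = α+β = 16.9+7.6 = 24.5; μ = α/κ = 16.9/24.5 = 0.690.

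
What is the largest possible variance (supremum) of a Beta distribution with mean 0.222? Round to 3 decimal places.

0.173

For fixed mean μ the Beta variance is μ(1−μ)/(α+β+1), increasing as α+β decreases.
Its least upper bound (not attained) is μ(1−μ) = 0.222·0.778 = 0.173.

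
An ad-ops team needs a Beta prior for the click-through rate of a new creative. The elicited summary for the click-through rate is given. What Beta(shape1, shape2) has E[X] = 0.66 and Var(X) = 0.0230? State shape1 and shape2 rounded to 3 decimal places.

shape1 = 5.779, shape2 = 2.977

By moment matching, shape1+shape2 = μ(1−μ)/σ² − 1 = (0.66·0.34)/0.0230 − 1 = 9.7565 − 1 = 8.7565.
Since shape1/(shape1+shape2) = μ, shape1 = 0.66·8.7565 = 5.779 and shape2 = 0.34·8.7565 = 2.977.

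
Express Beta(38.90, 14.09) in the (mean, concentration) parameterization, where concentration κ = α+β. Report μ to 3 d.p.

μ = 0.734, κ = 52.99

κ = α+β = 38.90+14.09 = 52.99; μ = α/κ = 38.90/52.99 = 0.734.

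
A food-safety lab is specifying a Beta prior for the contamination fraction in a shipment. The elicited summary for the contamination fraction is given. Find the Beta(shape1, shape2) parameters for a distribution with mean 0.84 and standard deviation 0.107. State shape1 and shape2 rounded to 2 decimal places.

shape1 = 9.02, shape2 = 1.72

σ² = 0.107² = 0.011449.
With s = shape1+shape2, Var = μ(1−μ)/(s+1), so s+1 = (0.84×0.16)/0.011449 = 11.7390 and s = 10.7390.
shape1 = μs = 9.02, shape2 = (1−μ)s = 1.72.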